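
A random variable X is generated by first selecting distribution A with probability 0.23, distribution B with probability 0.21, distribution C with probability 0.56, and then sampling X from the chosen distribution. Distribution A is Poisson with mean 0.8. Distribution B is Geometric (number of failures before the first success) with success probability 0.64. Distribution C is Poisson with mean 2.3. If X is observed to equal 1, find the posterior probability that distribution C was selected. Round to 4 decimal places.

0.4963

Likelihoods P(X=1 | ·): A: 0.359463; B: 0.2304; C: 0.230595.
Posterior ∝ prior × likelihood. Numerator for C: 0.56·0.230595 = 0.129133.
Normalizing constant: 0.23·0.359463 + 0.21·0.2304 + 0.56·0.230595 = 0.260194.
P(C | observation) = 0.129133 / 0.260194 = 0.496297.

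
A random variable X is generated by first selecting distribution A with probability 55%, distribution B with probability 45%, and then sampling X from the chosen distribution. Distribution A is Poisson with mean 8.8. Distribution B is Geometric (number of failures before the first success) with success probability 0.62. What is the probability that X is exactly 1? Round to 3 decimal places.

0.107

Conditional on each component, P(X = 1): A: 0.00132645; B: 0.2356.
By total probability, P(X = 1) = 0.55·0.00132645 + 0.45·0.2356 = 0.10675.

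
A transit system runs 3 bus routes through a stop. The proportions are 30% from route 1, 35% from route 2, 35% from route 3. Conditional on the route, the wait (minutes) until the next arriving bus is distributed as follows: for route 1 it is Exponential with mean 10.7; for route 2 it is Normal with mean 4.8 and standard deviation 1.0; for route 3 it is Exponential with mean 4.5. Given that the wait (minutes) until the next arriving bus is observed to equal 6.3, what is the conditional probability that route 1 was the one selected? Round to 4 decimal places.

Likelihoods f(6.3 | ·): 1: 0.0518693; 2: 0.129518; 3: 0.0547993.
Posterior ∝ prior × likelihood. Numerator for 1: 0.3·0.0518693 = 0.0155608.
Normalizing constant: 0.3·0.0518693 + 0.35·0.129518 + 0.35·0.0547993 = 0.0800717.
P(1 | observation) = 0.0155608 / 0.0800717 = 0.194336.

0.1943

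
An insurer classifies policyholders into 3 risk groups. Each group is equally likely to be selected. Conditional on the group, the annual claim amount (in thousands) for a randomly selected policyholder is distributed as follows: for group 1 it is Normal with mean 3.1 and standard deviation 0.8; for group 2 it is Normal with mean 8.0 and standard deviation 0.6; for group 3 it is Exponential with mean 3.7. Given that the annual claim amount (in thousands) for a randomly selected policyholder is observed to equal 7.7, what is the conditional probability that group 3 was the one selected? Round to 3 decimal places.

0.054

Likelihoods f(7.7 | ·): 1: 3.29905e-08; 2: 0.586776; 3: 0.0337284.
Posterior ∝ prior × likelihood. Numerator for 3: 0.333333·0.0337284 = 0.0112428.
Normalizing constant: 0.333333·3.29905e-08 + 0.333333·0.586776 + 0.333333·0.0337284 = 0.206835.
P(3 | observation) = 0.0112428 / 0.206835 = 0.0543565.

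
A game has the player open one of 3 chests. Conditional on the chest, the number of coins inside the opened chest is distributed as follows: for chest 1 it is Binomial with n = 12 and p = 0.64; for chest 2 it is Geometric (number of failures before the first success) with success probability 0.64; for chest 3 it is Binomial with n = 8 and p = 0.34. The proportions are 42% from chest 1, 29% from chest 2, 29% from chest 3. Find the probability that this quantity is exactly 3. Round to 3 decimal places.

0.091

Conditional on each chest, P(X = 3): 1: 0.00585713; 2: 0.0298598; 3: 0.275641.
By total probability, P(X = 3) = 0.42·0.00585713 + 0.29·0.0298598 + 0.29·0.275641 = 0.0910554.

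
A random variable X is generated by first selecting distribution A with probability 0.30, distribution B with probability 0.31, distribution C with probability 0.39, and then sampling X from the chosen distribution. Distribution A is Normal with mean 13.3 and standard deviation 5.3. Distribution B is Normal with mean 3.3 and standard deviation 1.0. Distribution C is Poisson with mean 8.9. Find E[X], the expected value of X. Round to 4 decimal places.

8.4840

Component means — A: 13.3; B: 3.3; C: 8.9.
E[X] = 0.3·13.3 + 0.31·3.3 + 0.39·8.9 = 8.484.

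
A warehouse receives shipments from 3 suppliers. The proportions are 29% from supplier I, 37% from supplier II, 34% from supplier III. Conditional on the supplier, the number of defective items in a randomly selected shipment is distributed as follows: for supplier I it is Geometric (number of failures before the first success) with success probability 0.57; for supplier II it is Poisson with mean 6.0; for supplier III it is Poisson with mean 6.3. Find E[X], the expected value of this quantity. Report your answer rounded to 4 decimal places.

4.5808

Component means — I: 0.754386; II: 6; III: 6.3.
E[X] = 0.29·0.754386 + 0.37·6 + 0.34·6.3 = 4.58077.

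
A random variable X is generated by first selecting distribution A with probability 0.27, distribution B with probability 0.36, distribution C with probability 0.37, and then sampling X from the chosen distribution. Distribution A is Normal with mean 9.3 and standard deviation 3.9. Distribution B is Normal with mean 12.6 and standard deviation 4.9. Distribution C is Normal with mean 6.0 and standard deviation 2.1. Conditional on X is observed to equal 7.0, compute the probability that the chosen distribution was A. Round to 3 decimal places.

Likelihoods f(7.0 | ·): A: 0.0859651; B: 0.0423734; C: 0.16961.
Posterior ∝ prior × likelihood. Numerator for A: 0.27·0.0859651 = 0.0232106.
Normalizing constant: 0.27·0.0859651 + 0.36·0.0423734 + 0.37·0.16961 = 0.101221.
P(A | observation) = 0.0232106 / 0.101221 = 0.229307.

0.229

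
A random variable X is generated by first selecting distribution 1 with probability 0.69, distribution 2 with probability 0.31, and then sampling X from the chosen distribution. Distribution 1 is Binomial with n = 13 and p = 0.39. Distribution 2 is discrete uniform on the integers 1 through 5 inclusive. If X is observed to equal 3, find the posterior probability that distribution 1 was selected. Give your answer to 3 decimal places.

Likelihoods P(X=3 | ·): 1: 0.12102; 2: 0.2.
Posterior ∝ prior × likelihood. Numerator for 1: 0.69·0.12102 = 0.083504.
Normalizing constant: 0.69·0.12102 + 0.31·0.2 = 0.145504.
P(1 | observation) = 0.083504 / 0.145504 = 0.573895.

0.574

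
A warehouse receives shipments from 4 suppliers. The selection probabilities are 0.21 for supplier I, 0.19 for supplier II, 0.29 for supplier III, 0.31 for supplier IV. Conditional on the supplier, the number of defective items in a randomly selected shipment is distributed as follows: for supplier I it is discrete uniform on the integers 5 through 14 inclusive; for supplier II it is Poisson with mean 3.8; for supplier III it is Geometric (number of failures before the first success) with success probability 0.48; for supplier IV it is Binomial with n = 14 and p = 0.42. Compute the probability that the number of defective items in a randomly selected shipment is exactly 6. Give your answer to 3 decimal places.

0.107

Conditional on each supplier, P(X = 6): I: 0.1; II: 0.0935513; III: 0.00948989; IV: 0.211094.
By total probability, P(X = 6) = 0.21·0.1 + 0.19·0.0935513 + 0.29·0.00948989 + 0.31·0.211094 = 0.106966.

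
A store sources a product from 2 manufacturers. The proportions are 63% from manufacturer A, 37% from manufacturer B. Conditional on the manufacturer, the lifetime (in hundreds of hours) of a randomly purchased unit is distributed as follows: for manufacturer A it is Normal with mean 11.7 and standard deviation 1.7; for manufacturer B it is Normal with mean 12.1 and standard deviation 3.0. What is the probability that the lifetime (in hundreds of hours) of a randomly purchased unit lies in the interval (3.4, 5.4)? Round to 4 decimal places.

Conditional on each manufacturer, P(3.4 < X < 5.4): A: 0.000104804; B: 0.0108977.
By total probability, P(3.4 < X < 5.4) = 0.63·0.000104804 + 0.37·0.0108977 = 0.00409817.

0.0041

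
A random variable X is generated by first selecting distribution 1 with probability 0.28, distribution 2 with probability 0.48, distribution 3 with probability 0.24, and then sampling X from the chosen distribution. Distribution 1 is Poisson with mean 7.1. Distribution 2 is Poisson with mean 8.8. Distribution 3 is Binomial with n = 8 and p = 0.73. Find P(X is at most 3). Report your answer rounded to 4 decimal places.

0.0422

Conditional on each component, P(X ≤ 3): 1: 0.0766991; 2: 0.0244336; 3: 0.0376789.
By total probability, P(X ≤ 3) = 0.28·0.0766991 + 0.48·0.0244336 + 0.24·0.0376789 = 0.0422468.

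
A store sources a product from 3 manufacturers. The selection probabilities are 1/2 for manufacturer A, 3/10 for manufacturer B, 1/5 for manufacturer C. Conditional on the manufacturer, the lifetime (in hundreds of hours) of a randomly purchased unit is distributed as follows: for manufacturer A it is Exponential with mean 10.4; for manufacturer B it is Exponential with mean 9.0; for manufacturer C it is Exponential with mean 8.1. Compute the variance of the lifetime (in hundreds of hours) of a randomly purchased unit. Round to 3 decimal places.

Per component, A: μ=10.4, E[X²]=216.32; B: μ=9, E[X²]=162; C: μ=8.1, E[X²]=131.22.
E[X] = 0.5·10.4 + 0.3·9 + 0.2·8.1 = 9.52.
E[X²] = 0.5·216.32 + 0.3·162 + 0.2·131.22 = 183.004.
Var(X) = E[X²] − (E[X])² = 183.004 − 90.6304 = 92.3736.

92.374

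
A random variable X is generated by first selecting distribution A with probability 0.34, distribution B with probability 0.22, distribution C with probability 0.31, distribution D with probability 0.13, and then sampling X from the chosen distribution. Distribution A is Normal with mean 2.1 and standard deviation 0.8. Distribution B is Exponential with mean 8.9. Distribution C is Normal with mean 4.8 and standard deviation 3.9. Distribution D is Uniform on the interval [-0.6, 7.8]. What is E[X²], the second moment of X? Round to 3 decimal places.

50.876

For each component E[X²] = Var + (mean)², giving A: 5.05; B: 158.42; C: 38.25; D: 18.84.
Overall E[X²] = 0.34·5.05 + 0.22·158.42 + 0.31·38.25 + 0.13·18.84 = 50.8761.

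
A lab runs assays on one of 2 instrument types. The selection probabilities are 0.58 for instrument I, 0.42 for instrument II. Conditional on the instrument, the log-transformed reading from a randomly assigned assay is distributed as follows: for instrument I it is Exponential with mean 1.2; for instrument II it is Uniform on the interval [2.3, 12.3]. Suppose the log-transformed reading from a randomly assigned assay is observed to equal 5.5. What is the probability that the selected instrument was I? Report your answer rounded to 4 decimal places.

0.1052

Likelihoods f(5.5 | ·): I: 0.00851731; II: 0.1.
Posterior ∝ prior × likelihood. Numerator for I: 0.58·0.00851731 = 0.00494004.
Normalizing constant: 0.58·0.00851731 + 0.42·0.1 = 0.04694.
P(I | observation) = 0.00494004 / 0.04694 = 0.105241.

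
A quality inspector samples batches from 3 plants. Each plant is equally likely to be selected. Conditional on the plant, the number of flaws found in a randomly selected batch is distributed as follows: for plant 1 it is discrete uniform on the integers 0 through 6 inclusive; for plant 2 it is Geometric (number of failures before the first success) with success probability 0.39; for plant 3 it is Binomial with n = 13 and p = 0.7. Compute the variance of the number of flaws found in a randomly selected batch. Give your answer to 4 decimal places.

Per component, 1: μ=3, E[X²]=13; 2: μ=1.5641, E[X²]=6.45694; 3: μ=9.1, E[X²]=85.54.
E[X] = 0.333333·3 + 0.333333·1.5641 + 0.333333·9.1 = 4.5547.
E[X²] = 0.333333·13 + 0.333333·6.45694 + 0.333333·85.54 = 34.999.
Var(X) = E[X²] − (E[X])² = 34.999 − 20.7453 = 14.2537.

14.2537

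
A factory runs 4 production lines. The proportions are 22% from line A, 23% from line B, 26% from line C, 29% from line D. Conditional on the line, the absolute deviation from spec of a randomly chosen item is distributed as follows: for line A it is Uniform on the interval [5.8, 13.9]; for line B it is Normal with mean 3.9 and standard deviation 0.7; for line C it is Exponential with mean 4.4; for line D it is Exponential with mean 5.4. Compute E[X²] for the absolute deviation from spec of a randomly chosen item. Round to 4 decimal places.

For each component E[X²] = Var + (mean)², giving A: 102.49; B: 15.7; C: 38.72; D: 58.32.
Overall E[X²] = 0.22·102.49 + 0.23·15.7 + 0.26·38.72 + 0.29·58.32 = 53.1388.

53.1388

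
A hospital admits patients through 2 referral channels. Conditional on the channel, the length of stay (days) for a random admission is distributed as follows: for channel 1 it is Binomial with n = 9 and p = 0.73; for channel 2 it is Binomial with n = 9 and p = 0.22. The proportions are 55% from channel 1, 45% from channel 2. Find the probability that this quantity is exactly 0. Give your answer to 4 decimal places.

0.0481

Conditional on each channel, P(X = 0): 1: 7.6256e-06; 2: 0.106869.
By total probability, P(X = 0) = 0.55·7.6256e-06 + 0.45·0.106869 = 0.0480952.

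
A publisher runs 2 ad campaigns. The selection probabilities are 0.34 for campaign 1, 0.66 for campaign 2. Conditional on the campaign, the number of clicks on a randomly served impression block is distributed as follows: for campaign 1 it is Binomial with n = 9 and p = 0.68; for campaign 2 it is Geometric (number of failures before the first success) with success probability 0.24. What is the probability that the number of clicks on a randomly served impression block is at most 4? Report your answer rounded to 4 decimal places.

0.5352

Conditional on each campaign, P(X ≤ 4): 1: 0.125185; 2: 0.746447.
By total probability, P(X ≤ 4) = 0.34·0.125185 + 0.66·0.746447 = 0.535218.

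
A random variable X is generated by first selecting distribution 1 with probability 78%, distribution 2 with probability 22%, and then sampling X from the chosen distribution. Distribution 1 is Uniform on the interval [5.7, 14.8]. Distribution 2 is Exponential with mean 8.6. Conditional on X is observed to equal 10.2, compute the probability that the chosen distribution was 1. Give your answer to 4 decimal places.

0.9165

Likelihoods f(10.2 | ·): 1: 0.10989; 2: 0.0355147.
Posterior ∝ prior × likelihood. Numerator for 1: 0.78·0.10989 = 0.0857143.
Normalizing constant: 0.78·0.10989 + 0.22·0.0355147 = 0.0935275.
P(1 | observation) = 0.0857143 / 0.0935275 = 0.916461.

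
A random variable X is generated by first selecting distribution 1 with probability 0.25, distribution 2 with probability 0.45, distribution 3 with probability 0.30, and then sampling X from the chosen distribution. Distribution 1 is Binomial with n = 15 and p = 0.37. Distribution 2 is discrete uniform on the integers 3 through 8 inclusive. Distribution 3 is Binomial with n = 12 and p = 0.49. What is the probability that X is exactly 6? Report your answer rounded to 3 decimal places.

Conditional on each component, P(X = 6): 1: 0.200761; 2: 0.166667; 3: 0.225045.
By total probability, P(X = 6) = 0.25·0.200761 + 0.45·0.166667 + 0.3·0.225045 = 0.192704.

0.193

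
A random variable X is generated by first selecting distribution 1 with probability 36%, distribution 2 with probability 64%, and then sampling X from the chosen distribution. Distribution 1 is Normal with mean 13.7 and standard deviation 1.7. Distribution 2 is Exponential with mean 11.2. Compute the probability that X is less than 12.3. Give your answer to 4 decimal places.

Conditional on each component, P(X < 12.3): 1: 0.205103; 2: 0.666534.
By total probability, P(X < 12.3) = 0.36·0.205103 + 0.64·0.666534 = 0.500419.

0.5004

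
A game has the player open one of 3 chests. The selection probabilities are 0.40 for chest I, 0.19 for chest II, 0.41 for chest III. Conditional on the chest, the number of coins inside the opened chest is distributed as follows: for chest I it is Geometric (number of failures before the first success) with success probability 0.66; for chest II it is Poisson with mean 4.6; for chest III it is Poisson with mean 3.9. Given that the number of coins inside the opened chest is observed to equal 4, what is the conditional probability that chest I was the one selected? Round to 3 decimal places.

0.030

Likelihoods P(X=4 | ·): I: 0.00881982; II: 0.187528; III: 0.195119.
Posterior ∝ prior × likelihood. Numerator for I: 0.4·0.00881982 = 0.00352793.
Normalizing constant: 0.4·0.00881982 + 0.19·0.187528 + 0.41·0.195119 = 0.119157.
P(I | observation) = 0.00352793 / 0.119157 = 0.0296074.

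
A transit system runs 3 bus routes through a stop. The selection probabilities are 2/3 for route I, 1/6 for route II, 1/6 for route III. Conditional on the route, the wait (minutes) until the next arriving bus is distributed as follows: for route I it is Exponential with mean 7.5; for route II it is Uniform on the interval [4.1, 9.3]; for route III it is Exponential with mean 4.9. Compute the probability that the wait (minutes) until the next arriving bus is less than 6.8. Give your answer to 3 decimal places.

0.609

Conditional on each route, P(X < 6.8): I: 0.596132; II: 0.519231; III: 0.750365.
By total probability, P(X < 6.8) = 0.666667·0.596132 + 0.166667·0.519231 + 0.166667·0.750365 = 0.60902.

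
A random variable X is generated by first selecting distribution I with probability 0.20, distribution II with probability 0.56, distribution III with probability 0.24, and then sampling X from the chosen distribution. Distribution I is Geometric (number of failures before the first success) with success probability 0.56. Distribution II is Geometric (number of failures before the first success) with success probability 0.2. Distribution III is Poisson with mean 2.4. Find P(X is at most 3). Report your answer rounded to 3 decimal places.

Conditional on each component, P(X ≤ 3): I: 0.962519; II: 0.5904; III: 0.778723.
By total probability, P(X ≤ 3) = 0.2·0.962519 + 0.56·0.5904 + 0.24·0.778723 = 0.710021.

0.710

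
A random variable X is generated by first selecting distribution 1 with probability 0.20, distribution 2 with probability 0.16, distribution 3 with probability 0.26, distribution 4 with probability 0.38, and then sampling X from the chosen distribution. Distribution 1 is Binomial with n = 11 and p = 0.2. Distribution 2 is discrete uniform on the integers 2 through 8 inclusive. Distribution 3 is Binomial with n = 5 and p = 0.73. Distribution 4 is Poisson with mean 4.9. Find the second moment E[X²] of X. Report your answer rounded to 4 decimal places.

20.6659

For each component E[X²] = Var + (mean)², giving 1: 6.6; 2: 29; 3: 14.308; 4: 28.91.
Overall E[X²] = 0.2·6.6 + 0.16·29 + 0.26·14.308 + 0.38·28.91 = 20.6659.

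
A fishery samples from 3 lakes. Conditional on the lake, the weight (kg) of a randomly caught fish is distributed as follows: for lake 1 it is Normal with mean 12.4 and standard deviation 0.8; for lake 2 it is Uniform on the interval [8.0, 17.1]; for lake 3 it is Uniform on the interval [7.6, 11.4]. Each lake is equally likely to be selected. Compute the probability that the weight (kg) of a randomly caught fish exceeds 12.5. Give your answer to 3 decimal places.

Conditional on each lake, P(X > 12.5): 1: 0.450262; 2: 0.505495; 3: 0.
By total probability, P(X > 12.5) = 0.333333·0.450262 + 0.333333·0.505495 + 0.333333·0 = 0.318585.

0.319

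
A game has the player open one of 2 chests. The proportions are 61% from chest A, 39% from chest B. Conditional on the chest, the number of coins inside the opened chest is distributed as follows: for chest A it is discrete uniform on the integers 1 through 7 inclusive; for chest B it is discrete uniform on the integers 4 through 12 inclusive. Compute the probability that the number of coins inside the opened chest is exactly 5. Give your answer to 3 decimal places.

Conditional on each chest, P(X = 5): A: 0.142857; B: 0.111111.
By total probability, P(X = 5) = 0.61·0.142857 + 0.39·0.111111 = 0.130476.

0.130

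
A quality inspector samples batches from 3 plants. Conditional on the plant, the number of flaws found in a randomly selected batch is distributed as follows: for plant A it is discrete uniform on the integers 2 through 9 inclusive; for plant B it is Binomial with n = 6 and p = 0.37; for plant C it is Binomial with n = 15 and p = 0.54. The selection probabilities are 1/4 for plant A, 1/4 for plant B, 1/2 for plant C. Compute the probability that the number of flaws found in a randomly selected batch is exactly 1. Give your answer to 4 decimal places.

0.0552

Conditional on each plant, P(X = 1): A: 0; B: 0.220321; C: 0.000153849.
By total probability, P(X = 1) = 0.25·0 + 0.25·0.220321 + 0.5·0.000153849 = 0.0551572.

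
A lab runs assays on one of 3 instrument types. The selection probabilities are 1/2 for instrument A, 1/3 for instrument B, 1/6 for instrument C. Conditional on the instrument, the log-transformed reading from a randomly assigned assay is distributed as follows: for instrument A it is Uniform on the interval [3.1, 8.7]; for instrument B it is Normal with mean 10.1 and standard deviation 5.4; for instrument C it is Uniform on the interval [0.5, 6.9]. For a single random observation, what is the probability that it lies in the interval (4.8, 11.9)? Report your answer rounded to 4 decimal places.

0.5587

Conditional on each instrument, P(4.8 < X < 11.9): A: 0.696429; B: 0.467381; C: 0.328125.
By total probability, P(4.8 < X < 11.9) = 0.5·0.696429 + 0.333333·0.467381 + 0.166667·0.328125 = 0.558695.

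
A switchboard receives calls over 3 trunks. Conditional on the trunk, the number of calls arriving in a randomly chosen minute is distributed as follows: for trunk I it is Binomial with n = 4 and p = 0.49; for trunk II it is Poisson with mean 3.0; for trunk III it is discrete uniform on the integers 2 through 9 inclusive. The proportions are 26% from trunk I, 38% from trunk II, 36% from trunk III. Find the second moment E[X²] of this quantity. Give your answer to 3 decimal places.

For each component E[X²] = Var + (mean)², giving I: 4.8412; II: 12; III: 35.5.
Overall E[X²] = 0.26·4.8412 + 0.38·12 + 0.36·35.5 = 18.5987.

18.599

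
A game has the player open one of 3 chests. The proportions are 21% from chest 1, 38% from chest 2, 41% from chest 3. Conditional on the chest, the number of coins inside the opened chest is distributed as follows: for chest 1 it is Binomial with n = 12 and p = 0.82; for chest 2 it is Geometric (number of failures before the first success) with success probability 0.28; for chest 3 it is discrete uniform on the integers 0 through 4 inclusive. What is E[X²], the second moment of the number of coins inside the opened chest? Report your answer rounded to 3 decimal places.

29.168

For each component E[X²] = Var + (mean)², giving 1: 98.5968; 2: 15.7959; 3: 6.
Overall E[X²] = 0.21·98.5968 + 0.38·15.7959 + 0.41·6 = 29.1678.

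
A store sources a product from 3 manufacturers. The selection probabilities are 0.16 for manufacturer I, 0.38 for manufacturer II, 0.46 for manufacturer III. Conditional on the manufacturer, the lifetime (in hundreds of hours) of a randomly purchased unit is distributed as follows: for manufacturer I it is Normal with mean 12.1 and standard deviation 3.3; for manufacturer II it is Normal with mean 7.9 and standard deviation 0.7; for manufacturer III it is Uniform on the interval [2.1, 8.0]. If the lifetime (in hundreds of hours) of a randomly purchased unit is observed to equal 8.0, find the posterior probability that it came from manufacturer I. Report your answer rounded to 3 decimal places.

0.030

Likelihoods f(8.0 | ·): I: 0.0558732; II: 0.564132; III: 0.169492.
Posterior ∝ prior × likelihood. Numerator for I: 0.16·0.0558732 = 0.00893972.
Normalizing constant: 0.16·0.0558732 + 0.38·0.564132 + 0.46·0.169492 = 0.301276.
P(I | observation) = 0.00893972 / 0.301276 = 0.0296729.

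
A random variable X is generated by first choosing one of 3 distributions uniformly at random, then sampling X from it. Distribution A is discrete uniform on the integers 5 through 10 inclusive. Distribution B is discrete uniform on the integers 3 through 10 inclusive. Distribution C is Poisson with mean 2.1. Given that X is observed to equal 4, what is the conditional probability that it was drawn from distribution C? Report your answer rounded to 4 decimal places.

0.4425

Likelihoods P(X=4 | ·): A: 0; B: 0.125; C: 0.099231.
Posterior ∝ prior × likelihood. Numerator for C: 0.333333·0.099231 = 0.033077.
Normalizing constant: 0.333333·0 + 0.333333·0.125 + 0.333333·0.099231 = 0.0747437.
P(C | observation) = 0.033077 / 0.0747437 = 0.442539.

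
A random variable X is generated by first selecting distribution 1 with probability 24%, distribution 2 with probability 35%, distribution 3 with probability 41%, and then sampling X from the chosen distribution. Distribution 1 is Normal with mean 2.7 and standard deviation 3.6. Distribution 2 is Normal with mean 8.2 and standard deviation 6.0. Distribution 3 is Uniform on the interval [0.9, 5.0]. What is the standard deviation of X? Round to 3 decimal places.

Per component, 1: μ=2.7, E[X²]=20.25; 2: μ=8.2, E[X²]=103.24; 3: μ=2.95, E[X²]=10.1033.
E[X] = 0.24·2.7 + 0.35·8.2 + 0.41·2.95 = 4.7275.
E[X²] = 0.24·20.25 + 0.35·103.24 + 0.41·10.1033 = 45.1364.
Var(X) = E[X²] − (E[X])² = 45.1364 − 22.3493 = 22.7871.
SD(X) = √22.7871 = 4.77358.

4.774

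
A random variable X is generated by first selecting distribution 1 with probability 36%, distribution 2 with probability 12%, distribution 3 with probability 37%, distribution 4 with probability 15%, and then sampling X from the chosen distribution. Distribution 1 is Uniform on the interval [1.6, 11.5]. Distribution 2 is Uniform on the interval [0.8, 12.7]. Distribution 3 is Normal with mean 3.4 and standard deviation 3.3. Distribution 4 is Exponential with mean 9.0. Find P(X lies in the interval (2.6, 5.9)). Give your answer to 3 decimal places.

Conditional on each component, P(2.6 < X < 5.9): 1: 0.333333; 2: 0.277311; 3: 0.371422; 4: 0.229942.
By total probability, P(2.6 < X < 5.9) = 0.36·0.333333 + 0.12·0.277311 + 0.37·0.371422 + 0.15·0.229942 = 0.325195.

0.325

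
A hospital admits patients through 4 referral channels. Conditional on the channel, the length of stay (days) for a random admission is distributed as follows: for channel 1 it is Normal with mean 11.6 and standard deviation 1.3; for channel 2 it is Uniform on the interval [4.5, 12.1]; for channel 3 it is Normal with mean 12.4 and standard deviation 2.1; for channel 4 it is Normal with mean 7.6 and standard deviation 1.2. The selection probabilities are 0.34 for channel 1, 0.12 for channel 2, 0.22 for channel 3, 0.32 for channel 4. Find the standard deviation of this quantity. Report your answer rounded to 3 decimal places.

Per component, 1: μ=11.6, E[X²]=136.25; 2: μ=8.3, E[X²]=73.7033; 3: μ=12.4, E[X²]=158.17; 4: μ=7.6, E[X²]=59.2.
E[X] = 0.34·11.6 + 0.12·8.3 + 0.22·12.4 + 0.32·7.6 = 10.1.
E[X²] = 0.34·136.25 + 0.12·73.7033 + 0.22·158.17 + 0.32·59.2 = 108.911.
Var(X) = E[X²] − (E[X])² = 108.911 − 102.01 = 6.9008.
SD(X) = √6.9008 = 2.62694.

2.627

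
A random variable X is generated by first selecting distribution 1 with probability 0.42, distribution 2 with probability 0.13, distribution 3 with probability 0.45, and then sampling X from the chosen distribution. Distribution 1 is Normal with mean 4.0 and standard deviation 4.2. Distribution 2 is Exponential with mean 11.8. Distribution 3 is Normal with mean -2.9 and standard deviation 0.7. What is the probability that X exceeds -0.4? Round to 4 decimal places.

0.4882

Conditional on each component, P(X > -0.4): 1: 0.852593; 2: 1; 3: 0.00017752.
By total probability, P(X > -0.4) = 0.42·0.852593 + 0.13·1 + 0.45·0.00017752 = 0.488169.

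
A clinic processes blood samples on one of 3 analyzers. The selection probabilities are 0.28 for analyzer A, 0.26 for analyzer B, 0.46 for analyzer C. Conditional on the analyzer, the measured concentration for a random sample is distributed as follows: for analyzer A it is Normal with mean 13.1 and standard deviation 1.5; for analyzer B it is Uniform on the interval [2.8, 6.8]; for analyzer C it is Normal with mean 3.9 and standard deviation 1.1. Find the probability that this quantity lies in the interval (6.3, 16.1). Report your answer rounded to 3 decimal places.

Conditional on each analyzer, P(6.3 < X < 16.1): A: 0.977247; B: 0.125; C: 0.0145615.
By total probability, P(6.3 < X < 16.1) = 0.28·0.977247 + 0.26·0.125 + 0.46·0.0145615 = 0.312827.

0.313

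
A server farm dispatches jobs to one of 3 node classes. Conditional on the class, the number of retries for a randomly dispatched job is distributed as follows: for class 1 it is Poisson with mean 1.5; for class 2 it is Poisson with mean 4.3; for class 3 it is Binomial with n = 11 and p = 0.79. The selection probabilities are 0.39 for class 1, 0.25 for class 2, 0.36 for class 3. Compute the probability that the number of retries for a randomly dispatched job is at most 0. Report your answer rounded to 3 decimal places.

Conditional on each class, P(X ≤ 0): 1: 0.22313; 2: 0.0135686; 3: 3.50278e-08.
By total probability, P(X ≤ 0) = 0.39·0.22313 + 0.25·0.0135686 + 0.36·3.50278e-08 = 0.0904129.

0.090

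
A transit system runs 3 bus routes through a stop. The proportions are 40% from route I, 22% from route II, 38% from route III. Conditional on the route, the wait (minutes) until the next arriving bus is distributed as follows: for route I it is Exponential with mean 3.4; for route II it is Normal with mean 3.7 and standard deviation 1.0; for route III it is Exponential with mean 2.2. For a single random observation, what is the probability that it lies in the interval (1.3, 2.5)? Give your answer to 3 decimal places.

0.193

Conditional on each route, P(1.3 < X < 2.5): I: 0.20289; II: 0.106872; III: 0.232839.
By total probability, P(1.3 < X < 2.5) = 0.4·0.20289 + 0.22·0.106872 + 0.38·0.232839 = 0.193147.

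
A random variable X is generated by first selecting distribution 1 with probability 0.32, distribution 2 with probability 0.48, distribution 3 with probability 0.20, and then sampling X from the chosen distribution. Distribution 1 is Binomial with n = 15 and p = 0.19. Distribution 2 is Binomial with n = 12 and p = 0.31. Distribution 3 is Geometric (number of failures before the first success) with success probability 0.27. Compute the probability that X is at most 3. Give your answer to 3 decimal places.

Conditional on each component, P(X ≤ 3): 1: 0.685391; 2: 0.461941; 3: 0.716018.
By total probability, P(X ≤ 3) = 0.32·0.685391 + 0.48·0.461941 + 0.2·0.716018 = 0.584261.

0.584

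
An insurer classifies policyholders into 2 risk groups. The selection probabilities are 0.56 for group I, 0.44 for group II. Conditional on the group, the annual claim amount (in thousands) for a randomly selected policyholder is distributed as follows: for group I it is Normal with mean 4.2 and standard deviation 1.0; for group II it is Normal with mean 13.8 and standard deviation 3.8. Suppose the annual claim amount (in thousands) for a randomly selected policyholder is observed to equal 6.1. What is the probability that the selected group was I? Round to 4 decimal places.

0.8611

Likelihoods f(6.1 | ·): I: 0.0656158; II: 0.013475.
Posterior ∝ prior × likelihood. Numerator for I: 0.56·0.0656158 = 0.0367449.
Normalizing constant: 0.56·0.0656158 + 0.44·0.013475 = 0.0426739.
P(I | observation) = 0.0367449 / 0.0426739 = 0.861062.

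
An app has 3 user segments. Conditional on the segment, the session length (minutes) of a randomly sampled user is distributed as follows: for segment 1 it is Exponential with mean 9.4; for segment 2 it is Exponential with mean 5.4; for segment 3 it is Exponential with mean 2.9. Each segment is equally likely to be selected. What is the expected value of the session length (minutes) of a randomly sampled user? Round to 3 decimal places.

5.900

Component means — 1: 9.4; 2: 5.4; 3: 2.9.
E[X] = 0.333333·9.4 + 0.333333·5.4 + 0.333333·2.9 = 5.9.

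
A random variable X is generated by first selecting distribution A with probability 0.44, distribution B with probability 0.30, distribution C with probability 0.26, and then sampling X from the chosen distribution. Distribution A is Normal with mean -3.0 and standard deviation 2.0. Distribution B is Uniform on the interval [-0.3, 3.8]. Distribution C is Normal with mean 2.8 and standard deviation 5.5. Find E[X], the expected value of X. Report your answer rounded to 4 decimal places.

-0.0670

Component means — A: -3; B: 1.75; C: 2.8.
E[X] = 0.44·-3 + 0.3·1.75 + 0.26·2.8 = -0.067.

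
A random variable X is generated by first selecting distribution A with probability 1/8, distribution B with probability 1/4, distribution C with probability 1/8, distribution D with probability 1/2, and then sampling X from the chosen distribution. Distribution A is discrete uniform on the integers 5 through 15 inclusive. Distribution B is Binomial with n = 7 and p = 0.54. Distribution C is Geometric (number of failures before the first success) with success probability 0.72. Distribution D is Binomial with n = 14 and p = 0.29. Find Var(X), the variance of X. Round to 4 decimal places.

Per component, A: μ=10, E[X²]=110; B: μ=3.78, E[X²]=16.0272; C: μ=0.388889, E[X²]=0.691358; D: μ=4.06, E[X²]=19.3662.
E[X] = 0.125·10 + 0.25·3.78 + 0.125·0.388889 + 0.5·4.06 = 4.27361.
E[X²] = 0.125·110 + 0.25·16.0272 + 0.125·0.691358 + 0.5·19.3662 = 27.5263.
Var(X) = E[X²] − (E[X])² = 27.5263 − 18.2638 = 9.26257.

9.2626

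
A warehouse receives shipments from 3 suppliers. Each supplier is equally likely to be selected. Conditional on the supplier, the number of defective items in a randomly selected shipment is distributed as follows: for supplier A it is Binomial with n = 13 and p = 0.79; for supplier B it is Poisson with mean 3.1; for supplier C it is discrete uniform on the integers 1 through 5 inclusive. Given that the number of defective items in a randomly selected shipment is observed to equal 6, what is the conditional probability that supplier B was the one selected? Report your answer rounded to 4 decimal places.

Likelihoods P(X=6 | ·): A: 0.00751303; B: 0.0555296; C: 0.
Posterior ∝ prior × likelihood. Numerator for B: 0.333333·0.0555296 = 0.0185099.
Normalizing constant: 0.333333·0.00751303 + 0.333333·0.0555296 + 0.333333·0 = 0.0210142.
P(B | observation) = 0.0185099 / 0.0210142 = 0.880826.

0.8808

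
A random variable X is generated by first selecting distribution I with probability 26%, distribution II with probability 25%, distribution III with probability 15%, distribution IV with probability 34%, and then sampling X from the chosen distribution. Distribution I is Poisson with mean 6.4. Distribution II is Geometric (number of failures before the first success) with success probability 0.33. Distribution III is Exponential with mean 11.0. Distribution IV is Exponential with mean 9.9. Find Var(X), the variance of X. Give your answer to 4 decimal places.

66.1678

Per component, I: μ=6.4, E[X²]=47.36; II: μ=2.0303, E[X²]=10.2746; III: μ=11, E[X²]=242; IV: μ=9.9, E[X²]=196.02.
E[X] = 0.26·6.4 + 0.25·2.0303 + 0.15·11 + 0.34·9.9 = 7.18758.
E[X²] = 0.26·47.36 + 0.25·10.2746 + 0.15·242 + 0.34·196.02 = 117.829.
Var(X) = E[X²] − (E[X])² = 117.829 − 51.6612 = 66.1678.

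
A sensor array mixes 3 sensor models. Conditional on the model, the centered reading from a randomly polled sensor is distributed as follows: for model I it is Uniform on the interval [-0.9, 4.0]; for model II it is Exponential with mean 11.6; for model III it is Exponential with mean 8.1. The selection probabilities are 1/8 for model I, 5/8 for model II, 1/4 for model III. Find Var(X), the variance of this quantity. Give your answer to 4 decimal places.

Per component, I: μ=1.55, E[X²]=4.40333; II: μ=11.6, E[X²]=269.12; III: μ=8.1, E[X²]=131.22.
E[X] = 0.125·1.55 + 0.625·11.6 + 0.25·8.1 = 9.46875.
E[X²] = 0.125·4.40333 + 0.625·269.12 + 0.25·131.22 = 201.555.
Var(X) = E[X²] − (E[X])² = 201.555 − 89.6572 = 111.898.

111.8982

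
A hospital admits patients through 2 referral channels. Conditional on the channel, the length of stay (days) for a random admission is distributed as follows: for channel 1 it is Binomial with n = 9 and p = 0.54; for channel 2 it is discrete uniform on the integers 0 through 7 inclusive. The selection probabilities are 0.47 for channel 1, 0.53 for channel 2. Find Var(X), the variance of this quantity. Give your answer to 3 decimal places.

Per component, 1: μ=4.86, E[X²]=25.8552; 2: μ=3.5, E[X²]=17.5.
E[X] = 0.47·4.86 + 0.53·3.5 = 4.1392.
E[X²] = 0.47·25.8552 + 0.53·17.5 = 21.4269.
Var(X) = E[X²] − (E[X])² = 21.4269 − 17.133 = 4.29397.

4.294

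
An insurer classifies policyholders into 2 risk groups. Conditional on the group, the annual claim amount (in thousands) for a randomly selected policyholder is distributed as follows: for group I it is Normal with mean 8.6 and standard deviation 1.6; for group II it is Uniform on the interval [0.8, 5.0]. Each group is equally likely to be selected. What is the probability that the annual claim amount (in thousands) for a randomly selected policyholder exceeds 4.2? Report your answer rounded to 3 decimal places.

Conditional on each group, P(X > 4.2): I: 0.99702; II: 0.190476.
By total probability, P(X > 4.2) = 0.5·0.99702 + 0.5·0.190476 = 0.593748.

0.594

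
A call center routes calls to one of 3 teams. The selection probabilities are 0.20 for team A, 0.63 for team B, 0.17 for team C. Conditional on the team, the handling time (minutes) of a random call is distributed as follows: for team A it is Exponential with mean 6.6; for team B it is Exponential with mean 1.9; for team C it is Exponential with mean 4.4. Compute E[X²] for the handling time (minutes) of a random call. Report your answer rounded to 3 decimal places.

For each component E[X²] = Var + (mean)², giving A: 87.12; B: 7.22; C: 38.72.
Overall E[X²] = 0.2·87.12 + 0.63·7.22 + 0.17·38.72 = 28.555.

28.555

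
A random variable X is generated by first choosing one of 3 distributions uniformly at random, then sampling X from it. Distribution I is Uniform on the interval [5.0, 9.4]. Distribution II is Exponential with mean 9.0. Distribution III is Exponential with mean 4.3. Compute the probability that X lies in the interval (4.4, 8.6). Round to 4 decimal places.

0.4237

Conditional on each component, P(4.4 < X < 8.6): I: 0.818182; II: 0.228709; III: 0.224088.
By total probability, P(4.4 < X < 8.6) = 0.333333·0.818182 + 0.333333·0.228709 + 0.333333·0.224088 = 0.423659.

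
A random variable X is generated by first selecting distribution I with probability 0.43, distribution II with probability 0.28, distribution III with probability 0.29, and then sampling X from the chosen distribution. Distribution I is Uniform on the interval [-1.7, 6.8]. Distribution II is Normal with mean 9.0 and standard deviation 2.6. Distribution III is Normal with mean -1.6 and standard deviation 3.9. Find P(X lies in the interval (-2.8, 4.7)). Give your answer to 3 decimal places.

0.502

Conditional on each component, P(-2.8 < X < 4.7): I: 0.752941; II: 0.0490766; III: 0.567728.
By total probability, P(-2.8 < X < 4.7) = 0.43·0.752941 + 0.28·0.0490766 + 0.29·0.567728 = 0.502147.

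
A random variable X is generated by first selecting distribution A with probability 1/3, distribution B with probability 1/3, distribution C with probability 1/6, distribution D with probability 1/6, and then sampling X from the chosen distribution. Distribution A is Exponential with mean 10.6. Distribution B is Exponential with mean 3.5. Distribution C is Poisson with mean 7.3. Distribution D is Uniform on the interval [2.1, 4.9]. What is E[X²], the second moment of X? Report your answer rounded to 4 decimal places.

95.3222

For each component E[X²] = Var + (mean)², giving A: 224.72; B: 24.5; C: 60.59; D: 12.9033.
Overall E[X²] = 0.333333·224.72 + 0.333333·24.5 + 0.166667·60.59 + 0.166667·12.9033 = 95.3222.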